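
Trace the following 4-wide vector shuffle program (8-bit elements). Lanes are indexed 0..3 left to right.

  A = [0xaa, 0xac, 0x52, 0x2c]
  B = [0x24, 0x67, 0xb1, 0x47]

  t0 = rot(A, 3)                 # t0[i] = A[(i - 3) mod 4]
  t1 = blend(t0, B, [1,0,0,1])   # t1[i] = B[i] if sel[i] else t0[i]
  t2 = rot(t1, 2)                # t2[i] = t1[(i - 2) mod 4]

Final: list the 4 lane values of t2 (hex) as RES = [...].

t0 = [0xac, 0x52, 0x2c, 0xaa]
t1 = [0x24, 0x52, 0x2c, 0x47]
t2 = [0x2c, 0x47, 0x24, 0x52]

RES = [ 0x2c  0x47  0x24  0x52 ]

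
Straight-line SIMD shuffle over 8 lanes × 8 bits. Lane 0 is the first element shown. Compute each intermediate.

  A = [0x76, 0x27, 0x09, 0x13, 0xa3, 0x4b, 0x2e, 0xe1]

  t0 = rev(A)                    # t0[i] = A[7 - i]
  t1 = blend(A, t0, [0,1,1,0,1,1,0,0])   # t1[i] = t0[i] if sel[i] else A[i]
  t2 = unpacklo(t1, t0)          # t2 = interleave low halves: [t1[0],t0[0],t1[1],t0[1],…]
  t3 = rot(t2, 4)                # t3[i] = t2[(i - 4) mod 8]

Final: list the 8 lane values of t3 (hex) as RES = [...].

RES = [0x4b, 0x4b, 0x13, 0xa3, 0x76, 0xe1, 0x2e, 0x2e]

t0 = [0xe1, 0x2e, 0x4b, 0xa3, 0x13, 0x09, 0x27, 0x76]
t1 = [0x76, 0x2e, 0x4b, 0x13, 0x13, 0x09, 0x2e, 0xe1]
t2 = [0x76, 0xe1, 0x2e, 0x2e, 0x4b, 0x4b, 0x13, 0xa3]
t3 = [0x4b, 0x4b, 0x13, 0xa3, 0x76, 0xe1, 0x2e, 0x2e]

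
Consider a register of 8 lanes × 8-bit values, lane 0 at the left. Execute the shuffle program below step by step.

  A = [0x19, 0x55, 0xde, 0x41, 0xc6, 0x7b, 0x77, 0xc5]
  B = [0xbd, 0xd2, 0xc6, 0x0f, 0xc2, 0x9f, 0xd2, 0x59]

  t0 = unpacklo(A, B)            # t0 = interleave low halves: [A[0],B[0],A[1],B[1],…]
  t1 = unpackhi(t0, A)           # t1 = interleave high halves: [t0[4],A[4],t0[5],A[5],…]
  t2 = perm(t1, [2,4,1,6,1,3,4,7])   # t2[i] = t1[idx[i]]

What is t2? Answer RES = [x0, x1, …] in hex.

  t0: 19 bd 55 d2 de c6 41 0f
  t1: de c6 c6 7b 41 77 0f c5
  t2: c6 41 c6 0f c6 7b 41 c5

RES = [ 0xc6  0x41  0xc6  0x0f  0xc6  0x7b  0x41  0xc5 ]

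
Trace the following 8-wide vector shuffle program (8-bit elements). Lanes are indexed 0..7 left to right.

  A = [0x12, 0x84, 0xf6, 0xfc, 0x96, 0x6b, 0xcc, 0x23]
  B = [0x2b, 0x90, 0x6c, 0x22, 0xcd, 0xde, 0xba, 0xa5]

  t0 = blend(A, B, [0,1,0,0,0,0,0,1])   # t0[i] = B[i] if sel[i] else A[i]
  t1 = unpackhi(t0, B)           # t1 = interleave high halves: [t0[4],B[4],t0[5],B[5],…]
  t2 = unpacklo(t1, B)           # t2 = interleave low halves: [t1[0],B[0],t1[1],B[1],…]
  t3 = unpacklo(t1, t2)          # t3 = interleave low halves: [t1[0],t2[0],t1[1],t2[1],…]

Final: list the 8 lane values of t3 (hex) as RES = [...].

RES = [ 0x96  0x96  0xcd  0x2b  0x6b  0xcd  0xde  0x90 ]

  t0: 12 90 f6 fc 96 6b cc a5
  t1: 96 cd 6b de cc ba a5 a5
  t2: 96 2b cd 90 6b 6c de 22
  t3: 96 96 cd 2b 6b cd de 90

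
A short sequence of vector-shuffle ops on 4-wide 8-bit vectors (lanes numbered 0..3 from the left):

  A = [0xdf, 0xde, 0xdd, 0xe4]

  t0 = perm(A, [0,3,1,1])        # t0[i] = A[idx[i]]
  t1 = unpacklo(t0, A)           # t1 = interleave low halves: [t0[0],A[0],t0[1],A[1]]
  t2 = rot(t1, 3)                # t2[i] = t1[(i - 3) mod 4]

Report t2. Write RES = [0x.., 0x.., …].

RES = [ 0xdf  0xe4  0xde  0xdf ]

t0 = [0xdf, 0xe4, 0xde, 0xde]
t1 = [0xdf, 0xdf, 0xe4, 0xde]
t2 = [0xdf, 0xe4, 0xde, 0xdf]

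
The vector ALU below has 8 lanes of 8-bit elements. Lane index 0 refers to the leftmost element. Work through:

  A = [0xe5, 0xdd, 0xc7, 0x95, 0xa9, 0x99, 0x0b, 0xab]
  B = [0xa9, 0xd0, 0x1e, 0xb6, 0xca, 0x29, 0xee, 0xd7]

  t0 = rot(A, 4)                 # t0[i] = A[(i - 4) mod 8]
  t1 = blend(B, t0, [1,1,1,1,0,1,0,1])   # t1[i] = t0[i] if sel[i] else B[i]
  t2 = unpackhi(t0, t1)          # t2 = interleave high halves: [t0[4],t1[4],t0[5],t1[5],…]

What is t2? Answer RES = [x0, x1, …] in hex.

→ t0 |a9|99|0b|ab|e5|dd|c7|95|
→ t1 |a9|99|0b|ab|ca|dd|ee|95|
→ t2 |e5|ca|dd|dd|c7|ee|95|95|

RES = [ 0xe5  0xca  0xdd  0xdd  0xc7  0xee  0x95  0x95 ]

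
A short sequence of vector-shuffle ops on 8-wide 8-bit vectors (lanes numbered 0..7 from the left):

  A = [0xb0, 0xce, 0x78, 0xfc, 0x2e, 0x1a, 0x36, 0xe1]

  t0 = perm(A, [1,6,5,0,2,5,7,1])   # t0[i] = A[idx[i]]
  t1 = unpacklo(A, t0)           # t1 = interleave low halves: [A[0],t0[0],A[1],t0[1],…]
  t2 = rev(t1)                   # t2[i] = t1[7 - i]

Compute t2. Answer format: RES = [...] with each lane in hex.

→ t0 |ce|36|1a|b0|78|1a|e1|ce|
→ t1 |b0|ce|ce|36|78|1a|fc|b0|
→ t2 |b0|fc|1a|78|36|ce|ce|b0|

RES = [0xb0, 0xfc, 0x1a, 0x78, 0x36, 0xce, 0xce, 0xb0]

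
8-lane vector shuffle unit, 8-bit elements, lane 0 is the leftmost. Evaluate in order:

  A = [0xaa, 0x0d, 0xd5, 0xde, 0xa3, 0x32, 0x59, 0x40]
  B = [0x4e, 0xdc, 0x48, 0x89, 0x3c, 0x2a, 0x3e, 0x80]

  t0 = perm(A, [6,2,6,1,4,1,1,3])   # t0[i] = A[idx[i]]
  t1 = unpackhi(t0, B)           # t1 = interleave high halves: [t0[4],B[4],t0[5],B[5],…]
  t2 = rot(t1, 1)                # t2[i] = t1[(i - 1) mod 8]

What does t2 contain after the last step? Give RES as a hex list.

RES = [ 0x80  0xa3  0x3c  0x0d  0x2a  0x0d  0x3e  0xde ]

→ t0 |59|d5|59|0d|a3|0d|0d|de|
→ t1 |a3|3c|0d|2a|0d|3e|de|80|
→ t2 |80|a3|3c|0d|2a|0d|3e|de|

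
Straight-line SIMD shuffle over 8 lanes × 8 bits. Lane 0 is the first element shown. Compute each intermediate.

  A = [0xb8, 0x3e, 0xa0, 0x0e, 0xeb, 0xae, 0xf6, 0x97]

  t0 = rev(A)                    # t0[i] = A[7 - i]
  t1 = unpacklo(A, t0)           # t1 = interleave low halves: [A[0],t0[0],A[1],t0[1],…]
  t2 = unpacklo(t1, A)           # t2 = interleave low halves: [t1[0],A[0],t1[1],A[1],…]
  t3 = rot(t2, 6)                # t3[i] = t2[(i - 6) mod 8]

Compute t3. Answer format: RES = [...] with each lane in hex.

→ t0 |97|f6|ae|eb|0e|a0|3e|b8|
→ t1 |b8|97|3e|f6|a0|ae|0e|eb|
→ t2 |b8|b8|97|3e|3e|a0|f6|0e|
→ t3 |97|3e|3e|a0|f6|0e|b8|b8|

RES = [ 0x97  0x3e  0x3e  0xa0  0xf6  0x0e  0xb8  0xb8 ]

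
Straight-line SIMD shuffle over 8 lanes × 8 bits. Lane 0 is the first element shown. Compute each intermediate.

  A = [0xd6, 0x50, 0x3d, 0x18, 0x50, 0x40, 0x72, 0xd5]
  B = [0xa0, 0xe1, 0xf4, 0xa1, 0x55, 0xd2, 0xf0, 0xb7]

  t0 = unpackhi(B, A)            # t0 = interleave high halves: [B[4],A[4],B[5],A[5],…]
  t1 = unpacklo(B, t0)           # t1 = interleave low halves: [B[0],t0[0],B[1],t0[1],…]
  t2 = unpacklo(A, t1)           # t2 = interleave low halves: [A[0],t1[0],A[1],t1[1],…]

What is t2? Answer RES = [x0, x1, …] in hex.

t0 = [0x55, 0x50, 0xd2, 0x40, 0xf0, 0x72, 0xb7, 0xd5]
t1 = [0xa0, 0x55, 0xe1, 0x50, 0xf4, 0xd2, 0xa1, 0x40]
t2 = [0xd6, 0xa0, 0x50, 0x55, 0x3d, 0xe1, 0x18, 0x50]

RES = [0xd6, 0xa0, 0x50, 0x55, 0x3d, 0xe1, 0x18, 0x50]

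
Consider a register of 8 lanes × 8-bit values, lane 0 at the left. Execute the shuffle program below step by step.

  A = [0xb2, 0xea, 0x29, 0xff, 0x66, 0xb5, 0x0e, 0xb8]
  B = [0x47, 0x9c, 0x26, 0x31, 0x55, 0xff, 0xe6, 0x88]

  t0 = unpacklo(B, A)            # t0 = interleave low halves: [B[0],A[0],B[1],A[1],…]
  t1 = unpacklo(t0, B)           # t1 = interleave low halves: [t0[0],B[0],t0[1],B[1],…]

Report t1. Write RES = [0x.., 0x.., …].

RES = [ 0x47  0x47  0xb2  0x9c  0x9c  0x26  0xea  0x31 ]

t0 = [0x47, 0xb2, 0x9c, 0xea, 0x26, 0x29, 0x31, 0xff]
t1 = [0x47, 0x47, 0xb2, 0x9c, 0x9c, 0x26, 0xea, 0x31]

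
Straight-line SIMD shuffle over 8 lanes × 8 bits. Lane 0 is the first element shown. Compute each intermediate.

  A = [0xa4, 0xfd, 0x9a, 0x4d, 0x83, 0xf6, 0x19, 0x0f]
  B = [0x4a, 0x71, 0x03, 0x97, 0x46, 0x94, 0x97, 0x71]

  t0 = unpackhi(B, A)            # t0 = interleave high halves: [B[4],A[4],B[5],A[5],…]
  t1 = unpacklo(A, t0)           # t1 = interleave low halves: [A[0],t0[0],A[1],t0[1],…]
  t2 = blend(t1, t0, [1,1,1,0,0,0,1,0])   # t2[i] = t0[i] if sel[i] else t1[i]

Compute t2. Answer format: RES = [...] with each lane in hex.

RES = [0x46, 0x83, 0x94, 0x83, 0x9a, 0x94, 0x71, 0xf6]

t0 = [0x46, 0x83, 0x94, 0xf6, 0x97, 0x19, 0x71, 0x0f]
t1 = [0xa4, 0x46, 0xfd, 0x83, 0x9a, 0x94, 0x4d, 0xf6]
t2 = [0x46, 0x83, 0x94, 0x83, 0x9a, 0x94, 0x71, 0xf6]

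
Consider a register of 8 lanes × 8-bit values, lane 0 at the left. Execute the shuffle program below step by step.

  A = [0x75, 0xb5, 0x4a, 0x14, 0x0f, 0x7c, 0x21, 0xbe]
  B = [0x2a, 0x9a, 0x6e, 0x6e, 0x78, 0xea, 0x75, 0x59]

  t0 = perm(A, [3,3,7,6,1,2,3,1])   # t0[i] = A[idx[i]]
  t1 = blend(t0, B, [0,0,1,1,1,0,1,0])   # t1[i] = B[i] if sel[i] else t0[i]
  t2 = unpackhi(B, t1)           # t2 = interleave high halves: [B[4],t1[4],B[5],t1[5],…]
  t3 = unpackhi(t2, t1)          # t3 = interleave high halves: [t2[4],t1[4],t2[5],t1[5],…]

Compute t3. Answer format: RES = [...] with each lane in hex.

RES = [0x75, 0x78, 0x75, 0x4a, 0x59, 0x75, 0xb5, 0xb5]

→ t0 |14|14|be|21|b5|4a|14|b5|
→ t1 |14|14|6e|6e|78|4a|75|b5|
→ t2 |78|78|ea|4a|75|75|59|b5|
→ t3 |75|78|75|4a|59|75|b5|b5|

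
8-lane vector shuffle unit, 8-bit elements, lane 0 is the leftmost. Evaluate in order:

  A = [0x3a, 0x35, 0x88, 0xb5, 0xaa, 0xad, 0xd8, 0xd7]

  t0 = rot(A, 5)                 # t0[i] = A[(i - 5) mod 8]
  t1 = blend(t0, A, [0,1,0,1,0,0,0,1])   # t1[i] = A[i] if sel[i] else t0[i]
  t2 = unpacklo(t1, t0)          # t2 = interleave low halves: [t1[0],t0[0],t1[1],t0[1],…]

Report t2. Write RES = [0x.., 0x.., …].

→ t0 |b5|aa|ad|d8|d7|3a|35|88|
→ t1 |b5|35|ad|b5|d7|3a|35|d7|
→ t2 |b5|b5|35|aa|ad|ad|b5|d8|

RES = [0xb5, 0xb5, 0x35, 0xaa, 0xad, 0xad, 0xb5, 0xd8]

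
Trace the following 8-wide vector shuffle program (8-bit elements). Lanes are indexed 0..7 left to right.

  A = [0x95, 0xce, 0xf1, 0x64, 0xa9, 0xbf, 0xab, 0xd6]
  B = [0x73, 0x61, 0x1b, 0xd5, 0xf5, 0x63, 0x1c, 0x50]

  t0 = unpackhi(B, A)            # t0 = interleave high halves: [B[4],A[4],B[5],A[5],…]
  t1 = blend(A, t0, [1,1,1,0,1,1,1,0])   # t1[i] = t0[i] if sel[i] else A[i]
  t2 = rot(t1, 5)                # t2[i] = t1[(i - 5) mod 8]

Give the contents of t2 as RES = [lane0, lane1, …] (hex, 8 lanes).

RES = [0x64, 0x1c, 0xab, 0x50, 0xd6, 0xf5, 0xa9, 0x63]

t0 = [0xf5, 0xa9, 0x63, 0xbf, 0x1c, 0xab, 0x50, 0xd6]
t1 = [0xf5, 0xa9, 0x63, 0x64, 0x1c, 0xab, 0x50, 0xd6]
t2 = [0x64, 0x1c, 0xab, 0x50, 0xd6, 0xf5, 0xa9, 0x63]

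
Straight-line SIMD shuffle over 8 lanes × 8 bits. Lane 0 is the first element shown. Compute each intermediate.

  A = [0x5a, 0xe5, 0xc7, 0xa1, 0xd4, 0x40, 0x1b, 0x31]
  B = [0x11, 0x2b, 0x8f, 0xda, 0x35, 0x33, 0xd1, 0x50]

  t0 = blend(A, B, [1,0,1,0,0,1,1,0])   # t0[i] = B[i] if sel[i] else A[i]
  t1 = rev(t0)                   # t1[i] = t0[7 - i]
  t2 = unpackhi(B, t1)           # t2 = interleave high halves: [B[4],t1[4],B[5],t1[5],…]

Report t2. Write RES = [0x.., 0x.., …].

t0 = [0x11, 0xe5, 0x8f, 0xa1, 0xd4, 0x33, 0xd1, 0x31]
t1 = [0x31, 0xd1, 0x33, 0xd4, 0xa1, 0x8f, 0xe5, 0x11]
t2 = [0x35, 0xa1, 0x33, 0x8f, 0xd1, 0xe5, 0x50, 0x11]

RES = [0x35, 0xa1, 0x33, 0x8f, 0xd1, 0xe5, 0x50, 0x11]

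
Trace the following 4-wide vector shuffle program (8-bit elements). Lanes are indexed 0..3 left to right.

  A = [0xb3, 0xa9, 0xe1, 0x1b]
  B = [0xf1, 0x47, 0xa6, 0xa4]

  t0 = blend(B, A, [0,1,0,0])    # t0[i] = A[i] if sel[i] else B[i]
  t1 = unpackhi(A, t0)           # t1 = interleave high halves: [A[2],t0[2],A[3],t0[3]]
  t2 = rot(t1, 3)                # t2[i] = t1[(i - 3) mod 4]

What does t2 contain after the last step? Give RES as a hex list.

→ t0 |f1|a9|a6|a4|
→ t1 |e1|a6|1b|a4|
→ t2 |a6|1b|a4|e1|

RES = [ 0xa6  0x1b  0xa4  0xe1 ]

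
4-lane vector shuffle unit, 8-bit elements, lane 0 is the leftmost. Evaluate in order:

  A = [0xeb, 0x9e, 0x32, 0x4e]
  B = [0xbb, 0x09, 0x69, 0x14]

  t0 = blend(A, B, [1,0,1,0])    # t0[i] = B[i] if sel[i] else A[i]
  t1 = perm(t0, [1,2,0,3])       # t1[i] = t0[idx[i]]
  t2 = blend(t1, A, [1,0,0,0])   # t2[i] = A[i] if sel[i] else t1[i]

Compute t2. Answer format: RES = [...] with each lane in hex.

→ t0 |bb|9e|69|4e|
→ t1 |9e|69|bb|4e|
→ t2 |eb|69|bb|4e|

RES = [ 0xeb  0x69  0xbb  0x4e ]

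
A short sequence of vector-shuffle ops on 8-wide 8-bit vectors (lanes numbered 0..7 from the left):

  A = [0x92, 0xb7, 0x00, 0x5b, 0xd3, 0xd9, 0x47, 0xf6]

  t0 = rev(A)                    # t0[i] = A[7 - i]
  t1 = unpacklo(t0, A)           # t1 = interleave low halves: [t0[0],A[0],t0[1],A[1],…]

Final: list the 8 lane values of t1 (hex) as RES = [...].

RES = [0xf6, 0x92, 0x47, 0xb7, 0xd9, 0x00, 0xd3, 0x5b]

  t0: f6 47 d9 d3 5b 00 b7 92
  t1: f6 92 47 b7 d9 00 d3 5b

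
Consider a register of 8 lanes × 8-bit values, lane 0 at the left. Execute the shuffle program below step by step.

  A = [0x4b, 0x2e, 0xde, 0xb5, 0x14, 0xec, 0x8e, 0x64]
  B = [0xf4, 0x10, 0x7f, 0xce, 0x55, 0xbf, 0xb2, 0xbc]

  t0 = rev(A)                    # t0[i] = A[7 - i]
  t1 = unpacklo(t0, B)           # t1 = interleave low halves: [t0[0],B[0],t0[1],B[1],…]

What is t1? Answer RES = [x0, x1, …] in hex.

t0 = [0x64, 0x8e, 0xec, 0x14, 0xb5, 0xde, 0x2e, 0x4b]
t1 = [0x64, 0xf4, 0x8e, 0x10, 0xec, 0x7f, 0x14, 0xce]

RES = [ 0x64  0xf4  0x8e  0x10  0xec  0x7f  0x14  0xce ]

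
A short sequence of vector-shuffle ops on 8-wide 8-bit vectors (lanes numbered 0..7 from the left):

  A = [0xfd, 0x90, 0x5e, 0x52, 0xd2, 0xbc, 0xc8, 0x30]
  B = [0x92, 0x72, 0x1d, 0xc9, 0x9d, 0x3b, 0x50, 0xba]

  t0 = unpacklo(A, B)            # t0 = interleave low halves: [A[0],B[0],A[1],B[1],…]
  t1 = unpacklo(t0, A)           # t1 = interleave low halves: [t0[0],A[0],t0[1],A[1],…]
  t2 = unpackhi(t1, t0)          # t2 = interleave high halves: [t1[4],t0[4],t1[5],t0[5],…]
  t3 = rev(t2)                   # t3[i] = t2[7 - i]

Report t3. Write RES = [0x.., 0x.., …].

t0 = [0xfd, 0x92, 0x90, 0x72, 0x5e, 0x1d, 0x52, 0xc9]
t1 = [0xfd, 0xfd, 0x92, 0x90, 0x90, 0x5e, 0x72, 0x52]
t2 = [0x90, 0x5e, 0x5e, 0x1d, 0x72, 0x52, 0x52, 0xc9]
t3 = [0xc9, 0x52, 0x52, 0x72, 0x1d, 0x5e, 0x5e, 0x90]

RES = [0xc9, 0x52, 0x52, 0x72, 0x1d, 0x5e, 0x5e, 0x90]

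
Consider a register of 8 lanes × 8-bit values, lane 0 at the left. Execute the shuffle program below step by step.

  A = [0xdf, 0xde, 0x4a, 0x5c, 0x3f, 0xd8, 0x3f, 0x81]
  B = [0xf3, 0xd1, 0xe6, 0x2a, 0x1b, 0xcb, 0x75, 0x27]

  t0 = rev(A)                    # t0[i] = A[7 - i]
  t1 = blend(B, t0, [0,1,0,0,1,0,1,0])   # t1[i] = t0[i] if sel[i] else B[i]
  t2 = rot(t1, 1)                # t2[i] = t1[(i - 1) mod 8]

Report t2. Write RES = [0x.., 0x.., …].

t0 = [0x81, 0x3f, 0xd8, 0x3f, 0x5c, 0x4a, 0xde, 0xdf]
t1 = [0xf3, 0x3f, 0xe6, 0x2a, 0x5c, 0xcb, 0xde, 0x27]
t2 = [0x27, 0xf3, 0x3f, 0xe6, 0x2a, 0x5c, 0xcb, 0xde]

RES = [0x27, 0xf3, 0x3f, 0xe6, 0x2a, 0x5c, 0xcb, 0xde]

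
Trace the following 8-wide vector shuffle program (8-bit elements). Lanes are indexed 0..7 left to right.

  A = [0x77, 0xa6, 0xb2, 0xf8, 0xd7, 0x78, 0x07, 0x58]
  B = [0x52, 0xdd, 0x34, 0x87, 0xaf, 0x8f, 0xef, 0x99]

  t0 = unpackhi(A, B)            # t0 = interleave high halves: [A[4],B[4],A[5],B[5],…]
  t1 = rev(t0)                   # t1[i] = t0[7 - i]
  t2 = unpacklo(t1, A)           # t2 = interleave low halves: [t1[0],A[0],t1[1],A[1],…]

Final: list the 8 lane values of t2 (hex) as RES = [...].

RES = [ 0x99  0x77  0x58  0xa6  0xef  0xb2  0x07  0xf8 ]

t0 = [0xd7, 0xaf, 0x78, 0x8f, 0x07, 0xef, 0x58, 0x99]
t1 = [0x99, 0x58, 0xef, 0x07, 0x8f, 0x78, 0xaf, 0xd7]
t2 = [0x99, 0x77, 0x58, 0xa6, 0xef, 0xb2, 0x07, 0xf8]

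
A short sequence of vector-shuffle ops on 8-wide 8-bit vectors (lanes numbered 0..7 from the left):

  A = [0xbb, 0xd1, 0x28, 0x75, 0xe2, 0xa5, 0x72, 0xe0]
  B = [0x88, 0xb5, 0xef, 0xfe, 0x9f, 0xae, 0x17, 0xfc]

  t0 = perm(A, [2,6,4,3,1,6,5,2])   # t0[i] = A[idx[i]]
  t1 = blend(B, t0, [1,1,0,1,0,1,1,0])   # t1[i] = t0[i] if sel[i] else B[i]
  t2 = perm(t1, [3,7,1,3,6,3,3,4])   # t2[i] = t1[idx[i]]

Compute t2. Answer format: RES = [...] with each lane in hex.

→ t0 |28|72|e2|75|d1|72|a5|28|
→ t1 |28|72|ef|75|9f|72|a5|fc|
→ t2 |75|fc|72|75|a5|75|75|9f|

RES = [ 0x75  0xfc  0x72  0x75  0xa5  0x75  0x75  0x9f ]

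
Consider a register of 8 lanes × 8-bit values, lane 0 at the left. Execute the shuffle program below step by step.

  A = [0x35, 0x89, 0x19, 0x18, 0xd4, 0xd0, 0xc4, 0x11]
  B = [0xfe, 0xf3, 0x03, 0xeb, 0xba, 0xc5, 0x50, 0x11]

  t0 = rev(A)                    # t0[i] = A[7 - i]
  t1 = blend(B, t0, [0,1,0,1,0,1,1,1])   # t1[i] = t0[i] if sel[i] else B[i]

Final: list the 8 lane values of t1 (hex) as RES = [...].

  t0: 11 c4 d0 d4 18 19 89 35
  t1: fe c4 03 d4 ba 19 89 35

RES = [0xfe, 0xc4, 0x03, 0xd4, 0xba, 0x19, 0x89, 0x35]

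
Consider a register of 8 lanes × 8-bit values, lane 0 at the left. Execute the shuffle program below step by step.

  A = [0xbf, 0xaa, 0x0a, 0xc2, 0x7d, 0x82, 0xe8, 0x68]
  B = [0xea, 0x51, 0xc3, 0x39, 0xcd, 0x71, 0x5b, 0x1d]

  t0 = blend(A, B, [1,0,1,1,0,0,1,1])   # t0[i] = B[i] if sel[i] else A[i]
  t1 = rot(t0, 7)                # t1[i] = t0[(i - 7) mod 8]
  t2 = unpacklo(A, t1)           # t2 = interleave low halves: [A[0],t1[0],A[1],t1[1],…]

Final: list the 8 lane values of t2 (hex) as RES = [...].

RES = [0xbf, 0xaa, 0xaa, 0xc3, 0x0a, 0x39, 0xc2, 0x7d]

t0 = [0xea, 0xaa, 0xc3, 0x39, 0x7d, 0x82, 0x5b, 0x1d]
t1 = [0xaa, 0xc3, 0x39, 0x7d, 0x82, 0x5b, 0x1d, 0xea]
t2 = [0xbf, 0xaa, 0xaa, 0xc3, 0x0a, 0x39, 0xc2, 0x7d]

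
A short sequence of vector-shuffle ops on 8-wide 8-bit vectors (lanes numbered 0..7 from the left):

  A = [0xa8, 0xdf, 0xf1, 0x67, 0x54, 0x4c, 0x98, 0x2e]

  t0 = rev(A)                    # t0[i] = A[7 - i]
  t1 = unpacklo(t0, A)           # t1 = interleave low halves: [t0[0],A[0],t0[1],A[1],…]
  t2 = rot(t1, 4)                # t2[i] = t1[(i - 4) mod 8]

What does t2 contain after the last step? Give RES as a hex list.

  t0: 2e 98 4c 54 67 f1 df a8
  t1: 2e a8 98 df 4c f1 54 67
  t2: 4c f1 54 67 2e a8 98 df

RES = [ 0x4c  0xf1  0x54  0x67  0x2e  0xa8  0x98  0xdf ]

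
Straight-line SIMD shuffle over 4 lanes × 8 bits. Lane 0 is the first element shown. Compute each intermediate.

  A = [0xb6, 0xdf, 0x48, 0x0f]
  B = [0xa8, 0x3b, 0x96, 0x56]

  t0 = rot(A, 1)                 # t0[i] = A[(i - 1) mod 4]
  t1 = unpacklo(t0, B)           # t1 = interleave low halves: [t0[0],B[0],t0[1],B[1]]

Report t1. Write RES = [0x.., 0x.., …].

→ t0 |0f|b6|df|48|
→ t1 |0f|a8|b6|3b|

RES = [0x0f, 0xa8, 0xb6, 0x3b]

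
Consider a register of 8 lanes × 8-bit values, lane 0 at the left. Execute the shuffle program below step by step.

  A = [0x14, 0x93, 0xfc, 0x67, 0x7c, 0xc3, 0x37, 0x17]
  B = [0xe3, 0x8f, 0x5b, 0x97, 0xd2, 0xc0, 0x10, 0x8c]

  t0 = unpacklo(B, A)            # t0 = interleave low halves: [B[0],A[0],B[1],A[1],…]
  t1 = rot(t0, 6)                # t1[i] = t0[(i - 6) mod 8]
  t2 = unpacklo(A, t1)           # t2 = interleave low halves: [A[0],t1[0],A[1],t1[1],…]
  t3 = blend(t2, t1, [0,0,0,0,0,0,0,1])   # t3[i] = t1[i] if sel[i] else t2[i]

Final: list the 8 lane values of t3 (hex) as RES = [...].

RES = [0x14, 0x8f, 0x93, 0x93, 0xfc, 0x5b, 0x67, 0x14]

→ t0 |e3|14|8f|93|5b|fc|97|67|
→ t1 |8f|93|5b|fc|97|67|e3|14|
→ t2 |14|8f|93|93|fc|5b|67|fc|
→ t3 |14|8f|93|93|fc|5b|67|14|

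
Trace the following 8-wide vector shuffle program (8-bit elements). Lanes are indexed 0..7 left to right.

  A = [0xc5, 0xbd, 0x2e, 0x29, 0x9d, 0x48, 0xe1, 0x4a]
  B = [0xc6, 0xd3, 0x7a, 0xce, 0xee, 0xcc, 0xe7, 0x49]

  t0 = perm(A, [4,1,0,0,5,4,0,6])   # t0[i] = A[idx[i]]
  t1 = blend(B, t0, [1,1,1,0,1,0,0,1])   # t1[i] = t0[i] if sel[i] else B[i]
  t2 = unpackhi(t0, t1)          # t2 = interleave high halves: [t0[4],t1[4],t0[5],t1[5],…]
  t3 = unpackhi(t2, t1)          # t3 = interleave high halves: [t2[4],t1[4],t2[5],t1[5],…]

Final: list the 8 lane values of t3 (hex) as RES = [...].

t0 = [0x9d, 0xbd, 0xc5, 0xc5, 0x48, 0x9d, 0xc5, 0xe1]
t1 = [0x9d, 0xbd, 0xc5, 0xce, 0x48, 0xcc, 0xe7, 0xe1]
t2 = [0x48, 0x48, 0x9d, 0xcc, 0xc5, 0xe7, 0xe1, 0xe1]
t3 = [0xc5, 0x48, 0xe7, 0xcc, 0xe1, 0xe7, 0xe1, 0xe1]

RES = [ 0xc5  0x48  0xe7  0xcc  0xe1  0xe7  0xe1  0xe1 ]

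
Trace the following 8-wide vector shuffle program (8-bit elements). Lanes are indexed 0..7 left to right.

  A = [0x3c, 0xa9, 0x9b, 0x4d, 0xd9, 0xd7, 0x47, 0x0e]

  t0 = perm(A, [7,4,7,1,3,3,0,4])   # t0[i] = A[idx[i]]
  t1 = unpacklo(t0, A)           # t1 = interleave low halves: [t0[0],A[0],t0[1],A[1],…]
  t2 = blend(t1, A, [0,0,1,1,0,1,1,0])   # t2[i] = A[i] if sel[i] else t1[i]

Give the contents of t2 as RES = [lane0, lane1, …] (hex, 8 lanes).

  t0: 0e d9 0e a9 4d 4d 3c d9
  t1: 0e 3c d9 a9 0e 9b a9 4d
  t2: 0e 3c 9b 4d 0e d7 47 4d

RES = [0x0e, 0x3c, 0x9b, 0x4d, 0x0e, 0xd7, 0x47, 0x4d]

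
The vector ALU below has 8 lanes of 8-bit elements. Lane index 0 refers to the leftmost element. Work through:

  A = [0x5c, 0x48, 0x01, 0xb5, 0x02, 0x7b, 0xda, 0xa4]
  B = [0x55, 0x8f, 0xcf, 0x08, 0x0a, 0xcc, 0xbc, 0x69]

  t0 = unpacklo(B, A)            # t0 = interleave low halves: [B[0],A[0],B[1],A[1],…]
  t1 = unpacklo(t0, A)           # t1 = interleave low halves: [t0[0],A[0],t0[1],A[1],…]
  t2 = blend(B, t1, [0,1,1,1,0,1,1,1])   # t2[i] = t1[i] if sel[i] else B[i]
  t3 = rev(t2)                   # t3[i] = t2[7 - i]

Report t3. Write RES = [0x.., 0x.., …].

RES = [ 0xb5  0x48  0x01  0x0a  0x48  0x5c  0x5c  0x55 ]

  t0: 55 5c 8f 48 cf 01 08 b5
  t1: 55 5c 5c 48 8f 01 48 b5
  t2: 55 5c 5c 48 0a 01 48 b5
  t3: b5 48 01 0a 48 5c 5c 55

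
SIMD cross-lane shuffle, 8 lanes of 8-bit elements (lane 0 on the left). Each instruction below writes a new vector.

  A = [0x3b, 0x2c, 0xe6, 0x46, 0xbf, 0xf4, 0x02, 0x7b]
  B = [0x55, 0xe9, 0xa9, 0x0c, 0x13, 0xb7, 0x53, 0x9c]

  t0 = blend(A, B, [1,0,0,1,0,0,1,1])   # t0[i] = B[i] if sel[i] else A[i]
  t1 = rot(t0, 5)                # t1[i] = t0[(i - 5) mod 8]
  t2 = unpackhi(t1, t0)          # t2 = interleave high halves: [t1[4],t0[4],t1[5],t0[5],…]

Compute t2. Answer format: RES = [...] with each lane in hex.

t0 = [0x55, 0x2c, 0xe6, 0x0c, 0xbf, 0xf4, 0x53, 0x9c]
t1 = [0x0c, 0xbf, 0xf4, 0x53, 0x9c, 0x55, 0x2c, 0xe6]
t2 = [0x9c, 0xbf, 0x55, 0xf4, 0x2c, 0x53, 0xe6, 0x9c]

RES = [0x9c, 0xbf, 0x55, 0xf4, 0x2c, 0x53, 0xe6, 0x9c]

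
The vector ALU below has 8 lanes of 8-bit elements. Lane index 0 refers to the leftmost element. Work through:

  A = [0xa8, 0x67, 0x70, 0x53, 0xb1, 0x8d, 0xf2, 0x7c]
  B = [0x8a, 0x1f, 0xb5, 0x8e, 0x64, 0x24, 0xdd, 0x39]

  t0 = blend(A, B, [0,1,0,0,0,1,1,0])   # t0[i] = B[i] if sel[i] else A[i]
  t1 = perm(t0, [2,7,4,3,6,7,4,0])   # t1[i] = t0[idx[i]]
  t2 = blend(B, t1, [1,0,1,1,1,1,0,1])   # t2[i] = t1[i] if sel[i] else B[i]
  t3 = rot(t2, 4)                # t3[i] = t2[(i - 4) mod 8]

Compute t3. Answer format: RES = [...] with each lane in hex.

RES = [0xdd, 0x7c, 0xdd, 0xa8, 0x70, 0x1f, 0xb1, 0x53]

t0 = [0xa8, 0x1f, 0x70, 0x53, 0xb1, 0x24, 0xdd, 0x7c]
t1 = [0x70, 0x7c, 0xb1, 0x53, 0xdd, 0x7c, 0xb1, 0xa8]
t2 = [0x70, 0x1f, 0xb1, 0x53, 0xdd, 0x7c, 0xdd, 0xa8]
t3 = [0xdd, 0x7c, 0xdd, 0xa8, 0x70, 0x1f, 0xb1, 0x53]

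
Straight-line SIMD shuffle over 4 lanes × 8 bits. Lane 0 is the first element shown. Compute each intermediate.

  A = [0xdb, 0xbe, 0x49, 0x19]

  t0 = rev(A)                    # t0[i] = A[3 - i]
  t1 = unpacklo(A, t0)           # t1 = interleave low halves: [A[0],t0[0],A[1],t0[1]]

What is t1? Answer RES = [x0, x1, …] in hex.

RES = [0xdb, 0x19, 0xbe, 0x49]

→ t0 |19|49|be|db|
→ t1 |db|19|be|49|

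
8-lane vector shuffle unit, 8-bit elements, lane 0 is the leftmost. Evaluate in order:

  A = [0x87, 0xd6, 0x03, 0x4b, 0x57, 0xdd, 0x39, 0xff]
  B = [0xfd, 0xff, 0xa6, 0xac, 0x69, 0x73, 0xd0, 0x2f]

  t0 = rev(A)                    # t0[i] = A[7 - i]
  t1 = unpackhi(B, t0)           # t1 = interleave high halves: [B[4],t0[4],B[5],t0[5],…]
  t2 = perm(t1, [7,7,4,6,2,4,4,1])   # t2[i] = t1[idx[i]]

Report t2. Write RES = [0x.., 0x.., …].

RES = [ 0x87  0x87  0xd0  0x2f  0x73  0xd0  0xd0  0x4b ]

t0 = [0xff, 0x39, 0xdd, 0x57, 0x4b, 0x03, 0xd6, 0x87]
t1 = [0x69, 0x4b, 0x73, 0x03, 0xd0, 0xd6, 0x2f, 0x87]
t2 = [0x87, 0x87, 0xd0, 0x2f, 0x73, 0xd0, 0xd0, 0x4b]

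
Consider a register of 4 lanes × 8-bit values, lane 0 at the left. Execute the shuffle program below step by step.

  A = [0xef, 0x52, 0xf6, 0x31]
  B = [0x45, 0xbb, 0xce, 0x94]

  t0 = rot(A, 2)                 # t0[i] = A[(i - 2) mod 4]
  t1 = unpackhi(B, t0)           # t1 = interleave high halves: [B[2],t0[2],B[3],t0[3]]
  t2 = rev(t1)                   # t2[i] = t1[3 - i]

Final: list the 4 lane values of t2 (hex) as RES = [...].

→ t0 |f6|31|ef|52|
→ t1 |ce|ef|94|52|
→ t2 |52|94|ef|ce|

RES = [ 0x52  0x94  0xef  0xce ]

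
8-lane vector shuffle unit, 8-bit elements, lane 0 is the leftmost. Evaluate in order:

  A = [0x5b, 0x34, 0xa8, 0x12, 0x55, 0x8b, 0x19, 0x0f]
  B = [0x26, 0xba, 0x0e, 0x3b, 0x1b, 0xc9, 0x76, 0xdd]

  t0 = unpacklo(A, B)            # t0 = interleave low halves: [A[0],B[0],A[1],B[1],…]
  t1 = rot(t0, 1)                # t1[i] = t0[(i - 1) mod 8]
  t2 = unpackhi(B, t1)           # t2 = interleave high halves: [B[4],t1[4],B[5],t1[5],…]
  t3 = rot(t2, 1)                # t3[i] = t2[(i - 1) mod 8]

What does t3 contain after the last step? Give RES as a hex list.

t0 = [0x5b, 0x26, 0x34, 0xba, 0xa8, 0x0e, 0x12, 0x3b]
t1 = [0x3b, 0x5b, 0x26, 0x34, 0xba, 0xa8, 0x0e, 0x12]
t2 = [0x1b, 0xba, 0xc9, 0xa8, 0x76, 0x0e, 0xdd, 0x12]
t3 = [0x12, 0x1b, 0xba, 0xc9, 0xa8, 0x76, 0x0e, 0xdd]

RES = [ 0x12  0x1b  0xba  0xc9  0xa8  0x76  0x0e  0xdd ]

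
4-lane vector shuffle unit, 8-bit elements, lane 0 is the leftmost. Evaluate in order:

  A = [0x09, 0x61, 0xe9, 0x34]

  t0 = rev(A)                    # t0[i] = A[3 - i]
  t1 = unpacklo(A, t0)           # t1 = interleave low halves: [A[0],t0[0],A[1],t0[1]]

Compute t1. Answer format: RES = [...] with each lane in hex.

→ t0 |34|e9|61|09|
→ t1 |09|34|61|e9|

RES = [ 0x09  0x34  0x61  0xe9 ]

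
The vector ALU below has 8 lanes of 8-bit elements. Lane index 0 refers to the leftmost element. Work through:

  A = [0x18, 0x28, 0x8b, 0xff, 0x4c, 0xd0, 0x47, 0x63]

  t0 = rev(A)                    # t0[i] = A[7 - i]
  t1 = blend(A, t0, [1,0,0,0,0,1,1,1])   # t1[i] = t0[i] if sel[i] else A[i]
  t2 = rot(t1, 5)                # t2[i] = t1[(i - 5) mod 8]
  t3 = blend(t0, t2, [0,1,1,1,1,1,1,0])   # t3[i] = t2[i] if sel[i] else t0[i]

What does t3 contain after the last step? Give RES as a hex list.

RES = [ 0x63  0x4c  0x8b  0x28  0x18  0x63  0x28  0x18 ]

t0 = [0x63, 0x47, 0xd0, 0x4c, 0xff, 0x8b, 0x28, 0x18]
t1 = [0x63, 0x28, 0x8b, 0xff, 0x4c, 0x8b, 0x28, 0x18]
t2 = [0xff, 0x4c, 0x8b, 0x28, 0x18, 0x63, 0x28, 0x8b]
t3 = [0x63, 0x4c, 0x8b, 0x28, 0x18, 0x63, 0x28, 0x18]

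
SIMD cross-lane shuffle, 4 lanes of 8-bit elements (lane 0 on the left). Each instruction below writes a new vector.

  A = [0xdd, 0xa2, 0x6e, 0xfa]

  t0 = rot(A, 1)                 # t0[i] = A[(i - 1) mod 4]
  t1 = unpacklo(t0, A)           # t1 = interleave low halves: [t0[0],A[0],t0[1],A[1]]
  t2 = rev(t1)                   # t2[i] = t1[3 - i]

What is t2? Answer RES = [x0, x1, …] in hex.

→ t0 |fa|dd|a2|6e|
→ t1 |fa|dd|dd|a2|
→ t2 |a2|dd|dd|fa|

RES = [0xa2, 0xdd, 0xdd, 0xfa]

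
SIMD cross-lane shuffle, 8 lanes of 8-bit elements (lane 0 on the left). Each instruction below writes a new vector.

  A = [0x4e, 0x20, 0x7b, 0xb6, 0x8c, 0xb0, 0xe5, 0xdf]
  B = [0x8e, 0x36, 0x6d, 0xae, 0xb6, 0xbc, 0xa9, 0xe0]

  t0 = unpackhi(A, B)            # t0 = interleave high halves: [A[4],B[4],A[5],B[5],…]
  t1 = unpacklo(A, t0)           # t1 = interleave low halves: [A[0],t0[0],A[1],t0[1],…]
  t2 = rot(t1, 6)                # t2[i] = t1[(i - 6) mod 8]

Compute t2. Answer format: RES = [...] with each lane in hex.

→ t0 |8c|b6|b0|bc|e5|a9|df|e0|
→ t1 |4e|8c|20|b6|7b|b0|b6|bc|
→ t2 |20|b6|7b|b0|b6|bc|4e|8c|

RES = [ 0x20  0xb6  0x7b  0xb0  0xb6  0xbc  0x4e  0x8c ]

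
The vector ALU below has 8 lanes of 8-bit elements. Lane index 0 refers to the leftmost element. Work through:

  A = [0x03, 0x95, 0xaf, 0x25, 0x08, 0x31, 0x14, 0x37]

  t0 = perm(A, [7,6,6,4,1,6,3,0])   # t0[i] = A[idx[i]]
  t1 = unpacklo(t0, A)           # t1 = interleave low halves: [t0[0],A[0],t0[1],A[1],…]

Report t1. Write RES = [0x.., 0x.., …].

RES = [ 0x37  0x03  0x14  0x95  0x14  0xaf  0x08  0x25 ]

  t0: 37 14 14 08 95 14 25 03
  t1: 37 03 14 95 14 af 08 25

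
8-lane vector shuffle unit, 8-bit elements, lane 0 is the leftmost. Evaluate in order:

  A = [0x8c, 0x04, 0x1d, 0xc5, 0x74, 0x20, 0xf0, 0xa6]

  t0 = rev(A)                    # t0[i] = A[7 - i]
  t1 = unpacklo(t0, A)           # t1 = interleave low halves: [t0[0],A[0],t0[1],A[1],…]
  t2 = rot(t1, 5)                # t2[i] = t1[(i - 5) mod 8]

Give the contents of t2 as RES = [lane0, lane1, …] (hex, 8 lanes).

t0 = [0xa6, 0xf0, 0x20, 0x74, 0xc5, 0x1d, 0x04, 0x8c]
t1 = [0xa6, 0x8c, 0xf0, 0x04, 0x20, 0x1d, 0x74, 0xc5]
t2 = [0x04, 0x20, 0x1d, 0x74, 0xc5, 0xa6, 0x8c, 0xf0]

RES = [0x04, 0x20, 0x1d, 0x74, 0xc5, 0xa6, 0x8c, 0xf0]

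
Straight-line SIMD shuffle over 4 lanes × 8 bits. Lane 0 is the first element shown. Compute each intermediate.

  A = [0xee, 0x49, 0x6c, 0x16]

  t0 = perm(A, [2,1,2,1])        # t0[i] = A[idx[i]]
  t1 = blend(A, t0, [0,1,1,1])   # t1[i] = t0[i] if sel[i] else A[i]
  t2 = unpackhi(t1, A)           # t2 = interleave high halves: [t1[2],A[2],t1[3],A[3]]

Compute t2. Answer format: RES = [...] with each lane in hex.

  t0: 6c 49 6c 49
  t1: ee 49 6c 49
  t2: 6c 6c 49 16

RES = [0x6c, 0x6c, 0x49, 0x16]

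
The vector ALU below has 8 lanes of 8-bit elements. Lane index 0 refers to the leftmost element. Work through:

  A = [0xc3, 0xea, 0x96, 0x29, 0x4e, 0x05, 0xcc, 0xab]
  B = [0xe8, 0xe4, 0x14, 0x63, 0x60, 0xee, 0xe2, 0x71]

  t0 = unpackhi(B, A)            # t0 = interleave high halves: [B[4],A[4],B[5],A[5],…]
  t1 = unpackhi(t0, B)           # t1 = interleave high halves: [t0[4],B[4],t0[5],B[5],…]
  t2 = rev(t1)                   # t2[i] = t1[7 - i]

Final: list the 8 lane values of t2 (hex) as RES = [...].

t0 = [0x60, 0x4e, 0xee, 0x05, 0xe2, 0xcc, 0x71, 0xab]
t1 = [0xe2, 0x60, 0xcc, 0xee, 0x71, 0xe2, 0xab, 0x71]
t2 = [0x71, 0xab, 0xe2, 0x71, 0xee, 0xcc, 0x60, 0xe2]

RES = [0x71, 0xab, 0xe2, 0x71, 0xee, 0xcc, 0x60, 0xe2]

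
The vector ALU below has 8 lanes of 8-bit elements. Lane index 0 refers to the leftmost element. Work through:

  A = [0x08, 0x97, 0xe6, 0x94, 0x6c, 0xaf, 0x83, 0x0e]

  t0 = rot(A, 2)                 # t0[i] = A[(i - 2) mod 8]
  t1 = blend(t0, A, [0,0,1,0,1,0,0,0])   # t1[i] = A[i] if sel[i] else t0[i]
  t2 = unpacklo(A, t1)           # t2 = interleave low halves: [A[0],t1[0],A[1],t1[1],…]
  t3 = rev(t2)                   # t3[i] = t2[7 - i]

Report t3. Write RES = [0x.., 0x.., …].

RES = [ 0x97  0x94  0xe6  0xe6  0x0e  0x97  0x83  0x08 ]

t0 = [0x83, 0x0e, 0x08, 0x97, 0xe6, 0x94, 0x6c, 0xaf]
t1 = [0x83, 0x0e, 0xe6, 0x97, 0x6c, 0x94, 0x6c, 0xaf]
t2 = [0x08, 0x83, 0x97, 0x0e, 0xe6, 0xe6, 0x94, 0x97]
t3 = [0x97, 0x94, 0xe6, 0xe6, 0x0e, 0x97, 0x83, 0x08]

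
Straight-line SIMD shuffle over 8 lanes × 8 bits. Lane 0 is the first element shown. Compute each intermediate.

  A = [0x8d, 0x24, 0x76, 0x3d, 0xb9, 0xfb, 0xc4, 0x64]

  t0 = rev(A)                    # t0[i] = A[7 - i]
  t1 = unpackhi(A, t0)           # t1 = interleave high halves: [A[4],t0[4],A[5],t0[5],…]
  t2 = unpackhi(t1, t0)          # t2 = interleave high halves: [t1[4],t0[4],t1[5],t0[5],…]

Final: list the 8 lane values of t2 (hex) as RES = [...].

RES = [0xc4, 0x3d, 0x24, 0x76, 0x64, 0x24, 0x8d, 0x8d]

→ t0 |64|c4|fb|b9|3d|76|24|8d|
→ t1 |b9|3d|fb|76|c4|24|64|8d|
→ t2 |c4|3d|24|76|64|24|8d|8d|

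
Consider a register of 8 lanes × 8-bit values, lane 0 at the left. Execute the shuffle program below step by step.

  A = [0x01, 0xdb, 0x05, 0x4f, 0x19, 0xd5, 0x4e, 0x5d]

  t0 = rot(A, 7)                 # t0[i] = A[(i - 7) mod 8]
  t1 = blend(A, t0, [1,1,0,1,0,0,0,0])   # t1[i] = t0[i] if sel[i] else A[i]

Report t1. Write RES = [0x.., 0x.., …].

t0 = [0xdb, 0x05, 0x4f, 0x19, 0xd5, 0x4e, 0x5d, 0x01]
t1 = [0xdb, 0x05, 0x05, 0x19, 0x19, 0xd5, 0x4e, 0x5d]

RES = [ 0xdb  0x05  0x05  0x19  0x19  0xd5  0x4e  0x5d ]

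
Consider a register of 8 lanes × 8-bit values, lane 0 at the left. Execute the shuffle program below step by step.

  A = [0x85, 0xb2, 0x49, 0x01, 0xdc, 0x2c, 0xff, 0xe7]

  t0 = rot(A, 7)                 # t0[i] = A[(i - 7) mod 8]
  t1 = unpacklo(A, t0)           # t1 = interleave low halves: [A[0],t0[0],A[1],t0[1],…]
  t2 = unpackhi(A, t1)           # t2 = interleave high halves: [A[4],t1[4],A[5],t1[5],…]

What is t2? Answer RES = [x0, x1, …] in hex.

RES = [0xdc, 0x49, 0x2c, 0x01, 0xff, 0x01, 0xe7, 0xdc]

→ t0 |b2|49|01|dc|2c|ff|e7|85|
→ t1 |85|b2|b2|49|49|01|01|dc|
→ t2 |dc|49|2c|01|ff|01|e7|dc|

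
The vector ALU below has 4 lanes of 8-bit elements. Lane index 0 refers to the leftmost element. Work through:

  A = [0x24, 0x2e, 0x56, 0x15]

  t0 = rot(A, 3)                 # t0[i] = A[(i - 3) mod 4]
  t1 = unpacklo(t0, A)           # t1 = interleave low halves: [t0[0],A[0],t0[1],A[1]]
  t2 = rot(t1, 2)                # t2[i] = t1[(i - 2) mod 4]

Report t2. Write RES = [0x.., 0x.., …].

→ t0 |2e|56|15|24|
→ t1 |2e|24|56|2e|
→ t2 |56|2e|2e|24|

RES = [0x56, 0x2e, 0x2e, 0x24]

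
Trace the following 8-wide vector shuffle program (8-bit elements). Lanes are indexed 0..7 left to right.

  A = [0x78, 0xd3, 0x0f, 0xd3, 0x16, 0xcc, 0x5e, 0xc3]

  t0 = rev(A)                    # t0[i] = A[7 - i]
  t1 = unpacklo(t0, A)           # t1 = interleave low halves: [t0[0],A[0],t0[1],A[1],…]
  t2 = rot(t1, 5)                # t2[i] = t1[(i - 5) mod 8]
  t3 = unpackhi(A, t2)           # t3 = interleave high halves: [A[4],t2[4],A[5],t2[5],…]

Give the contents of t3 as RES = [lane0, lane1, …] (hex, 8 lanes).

RES = [0x16, 0xd3, 0xcc, 0xc3, 0x5e, 0x78, 0xc3, 0x5e]

t0 = [0xc3, 0x5e, 0xcc, 0x16, 0xd3, 0x0f, 0xd3, 0x78]
t1 = [0xc3, 0x78, 0x5e, 0xd3, 0xcc, 0x0f, 0x16, 0xd3]
t2 = [0xd3, 0xcc, 0x0f, 0x16, 0xd3, 0xc3, 0x78, 0x5e]
t3 = [0x16, 0xd3, 0xcc, 0xc3, 0x5e, 0x78, 0xc3, 0x5e]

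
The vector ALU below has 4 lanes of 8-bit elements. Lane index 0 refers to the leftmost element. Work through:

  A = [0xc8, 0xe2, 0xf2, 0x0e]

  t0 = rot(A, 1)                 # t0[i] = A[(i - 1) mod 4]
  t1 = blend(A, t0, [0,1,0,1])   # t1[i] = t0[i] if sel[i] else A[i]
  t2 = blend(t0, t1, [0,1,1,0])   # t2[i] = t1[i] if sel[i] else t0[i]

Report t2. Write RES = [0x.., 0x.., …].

RES = [ 0x0e  0xc8  0xf2  0xf2 ]

→ t0 |0e|c8|e2|f2|
→ t1 |c8|c8|f2|f2|
→ t2 |0e|c8|f2|f2|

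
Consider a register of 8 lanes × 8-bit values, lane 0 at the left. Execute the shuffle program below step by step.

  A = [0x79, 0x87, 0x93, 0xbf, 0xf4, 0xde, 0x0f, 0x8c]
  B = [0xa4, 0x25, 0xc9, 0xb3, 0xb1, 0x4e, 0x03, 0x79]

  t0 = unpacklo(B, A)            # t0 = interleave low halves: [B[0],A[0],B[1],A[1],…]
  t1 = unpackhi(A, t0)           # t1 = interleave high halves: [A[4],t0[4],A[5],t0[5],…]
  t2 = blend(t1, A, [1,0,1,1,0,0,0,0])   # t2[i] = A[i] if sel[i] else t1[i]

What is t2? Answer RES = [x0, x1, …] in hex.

RES = [0x79, 0xc9, 0x93, 0xbf, 0x0f, 0xb3, 0x8c, 0xbf]

t0 = [0xa4, 0x79, 0x25, 0x87, 0xc9, 0x93, 0xb3, 0xbf]
t1 = [0xf4, 0xc9, 0xde, 0x93, 0x0f, 0xb3, 0x8c, 0xbf]
t2 = [0x79, 0xc9, 0x93, 0xbf, 0x0f, 0xb3, 0x8c, 0xbf]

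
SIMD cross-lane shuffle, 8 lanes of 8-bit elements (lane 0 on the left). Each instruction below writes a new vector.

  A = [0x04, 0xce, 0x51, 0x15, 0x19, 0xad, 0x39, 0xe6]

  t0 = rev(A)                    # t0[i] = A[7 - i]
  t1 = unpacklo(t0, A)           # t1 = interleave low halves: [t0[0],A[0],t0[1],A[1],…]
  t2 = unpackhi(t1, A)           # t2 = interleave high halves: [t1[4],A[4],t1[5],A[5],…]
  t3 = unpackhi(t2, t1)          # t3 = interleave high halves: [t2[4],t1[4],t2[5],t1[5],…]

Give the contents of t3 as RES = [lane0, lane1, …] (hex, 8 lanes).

  t0: e6 39 ad 19 15 51 ce 04
  t1: e6 04 39 ce ad 51 19 15
  t2: ad 19 51 ad 19 39 15 e6
  t3: 19 ad 39 51 15 19 e6 15

RES = [ 0x19  0xad  0x39  0x51  0x15  0x19  0xe6  0x15 ]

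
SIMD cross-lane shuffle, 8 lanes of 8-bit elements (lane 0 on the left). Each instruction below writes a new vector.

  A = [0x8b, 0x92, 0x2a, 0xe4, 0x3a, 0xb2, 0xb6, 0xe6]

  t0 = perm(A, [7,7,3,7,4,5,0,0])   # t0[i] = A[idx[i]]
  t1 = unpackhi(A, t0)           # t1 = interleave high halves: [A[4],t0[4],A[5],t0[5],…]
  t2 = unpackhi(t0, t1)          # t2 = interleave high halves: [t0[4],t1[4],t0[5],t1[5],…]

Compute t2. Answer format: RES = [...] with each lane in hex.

RES = [0x3a, 0xb6, 0xb2, 0x8b, 0x8b, 0xe6, 0x8b, 0x8b]

  t0: e6 e6 e4 e6 3a b2 8b 8b
  t1: 3a 3a b2 b2 b6 8b e6 8b
  t2: 3a b6 b2 8b 8b e6 8b 8b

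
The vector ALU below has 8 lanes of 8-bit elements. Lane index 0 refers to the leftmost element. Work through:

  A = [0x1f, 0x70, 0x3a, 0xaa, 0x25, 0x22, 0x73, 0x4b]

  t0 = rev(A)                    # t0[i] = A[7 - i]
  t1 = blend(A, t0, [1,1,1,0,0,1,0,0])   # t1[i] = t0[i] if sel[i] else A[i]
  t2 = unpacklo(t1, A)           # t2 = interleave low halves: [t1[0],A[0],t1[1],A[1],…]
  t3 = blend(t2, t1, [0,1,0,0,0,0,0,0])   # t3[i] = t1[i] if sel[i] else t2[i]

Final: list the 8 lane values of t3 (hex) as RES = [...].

RES = [0x4b, 0x73, 0x73, 0x70, 0x22, 0x3a, 0xaa, 0xaa]

  t0: 4b 73 22 25 aa 3a 70 1f
  t1: 4b 73 22 aa 25 3a 73 4b
  t2: 4b 1f 73 70 22 3a aa aa
  t3: 4b 73 73 70 22 3a aa aa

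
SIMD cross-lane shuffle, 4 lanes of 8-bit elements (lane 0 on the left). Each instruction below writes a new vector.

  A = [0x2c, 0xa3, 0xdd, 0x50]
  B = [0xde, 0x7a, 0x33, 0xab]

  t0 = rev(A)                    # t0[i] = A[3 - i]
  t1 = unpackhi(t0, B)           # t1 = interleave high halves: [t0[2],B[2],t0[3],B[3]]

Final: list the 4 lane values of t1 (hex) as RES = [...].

RES = [0xa3, 0x33, 0x2c, 0xab]

t0 = [0x50, 0xdd, 0xa3, 0x2c]
t1 = [0xa3, 0x33, 0x2c, 0xab]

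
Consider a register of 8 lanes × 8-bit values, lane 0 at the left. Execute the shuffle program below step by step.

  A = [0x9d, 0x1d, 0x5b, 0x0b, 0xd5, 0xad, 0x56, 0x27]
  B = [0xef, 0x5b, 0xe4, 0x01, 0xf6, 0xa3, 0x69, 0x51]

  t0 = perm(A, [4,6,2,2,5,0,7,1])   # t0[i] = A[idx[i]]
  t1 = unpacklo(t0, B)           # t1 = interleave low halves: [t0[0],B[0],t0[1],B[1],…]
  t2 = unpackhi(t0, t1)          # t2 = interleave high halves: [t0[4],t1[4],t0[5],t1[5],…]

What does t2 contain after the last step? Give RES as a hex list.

t0 = [0xd5, 0x56, 0x5b, 0x5b, 0xad, 0x9d, 0x27, 0x1d]
t1 = [0xd5, 0xef, 0x56, 0x5b, 0x5b, 0xe4, 0x5b, 0x01]
t2 = [0xad, 0x5b, 0x9d, 0xe4, 0x27, 0x5b, 0x1d, 0x01]

RES = [ 0xad  0x5b  0x9d  0xe4  0x27  0x5b  0x1d  0x01 ]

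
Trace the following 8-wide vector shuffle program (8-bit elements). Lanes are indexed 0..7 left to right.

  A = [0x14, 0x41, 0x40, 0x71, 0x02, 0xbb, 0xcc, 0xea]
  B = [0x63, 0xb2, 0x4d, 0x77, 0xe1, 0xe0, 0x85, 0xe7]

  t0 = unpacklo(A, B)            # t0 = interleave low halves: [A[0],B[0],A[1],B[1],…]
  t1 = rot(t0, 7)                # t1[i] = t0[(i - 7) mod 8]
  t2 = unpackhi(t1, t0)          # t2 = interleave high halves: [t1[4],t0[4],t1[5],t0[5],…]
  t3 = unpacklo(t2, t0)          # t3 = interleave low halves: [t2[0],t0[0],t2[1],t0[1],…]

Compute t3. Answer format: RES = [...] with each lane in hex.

RES = [ 0x4d  0x14  0x40  0x63  0x71  0x41  0x4d  0xb2 ]

→ t0 |14|63|41|b2|40|4d|71|77|
→ t1 |63|41|b2|40|4d|71|77|14|
→ t2 |4d|40|71|4d|77|71|14|77|
→ t3 |4d|14|40|63|71|41|4d|b2|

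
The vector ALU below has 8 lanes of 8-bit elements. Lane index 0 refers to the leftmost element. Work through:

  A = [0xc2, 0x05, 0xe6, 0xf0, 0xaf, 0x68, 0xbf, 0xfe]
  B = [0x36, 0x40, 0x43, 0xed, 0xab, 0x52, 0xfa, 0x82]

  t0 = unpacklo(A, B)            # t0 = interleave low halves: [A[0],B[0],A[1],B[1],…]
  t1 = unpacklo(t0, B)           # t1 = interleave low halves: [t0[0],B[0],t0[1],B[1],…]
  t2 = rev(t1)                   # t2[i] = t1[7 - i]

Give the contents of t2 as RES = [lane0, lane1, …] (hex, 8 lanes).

  t0: c2 36 05 40 e6 43 f0 ed
  t1: c2 36 36 40 05 43 40 ed
  t2: ed 40 43 05 40 36 36 c2

RES = [ 0xed  0x40  0x43  0x05  0x40  0x36  0x36  0xc2 ]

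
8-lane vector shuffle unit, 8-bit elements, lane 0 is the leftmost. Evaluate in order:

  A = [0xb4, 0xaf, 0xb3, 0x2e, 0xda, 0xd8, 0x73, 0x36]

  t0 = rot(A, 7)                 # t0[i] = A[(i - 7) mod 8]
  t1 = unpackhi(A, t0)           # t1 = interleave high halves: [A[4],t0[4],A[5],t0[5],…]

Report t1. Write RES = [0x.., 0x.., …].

→ t0 |af|b3|2e|da|d8|73|36|b4|
→ t1 |da|d8|d8|73|73|36|36|b4|

RES = [ 0xda  0xd8  0xd8  0x73  0x73  0x36  0x36  0xb4 ]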